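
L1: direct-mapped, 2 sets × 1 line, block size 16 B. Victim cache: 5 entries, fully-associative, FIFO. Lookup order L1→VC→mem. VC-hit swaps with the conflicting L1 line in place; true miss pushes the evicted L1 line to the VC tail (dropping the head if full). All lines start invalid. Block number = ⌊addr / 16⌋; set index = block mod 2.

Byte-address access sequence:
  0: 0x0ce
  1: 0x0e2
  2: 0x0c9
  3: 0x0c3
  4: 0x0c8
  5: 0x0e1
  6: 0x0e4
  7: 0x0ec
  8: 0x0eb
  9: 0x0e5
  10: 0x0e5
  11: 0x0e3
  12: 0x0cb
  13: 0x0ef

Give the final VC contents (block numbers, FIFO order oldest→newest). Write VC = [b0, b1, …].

VC = [12]

0: 0xce (blk 12, set 0) → MISS  vc=[]
1: 0xe2 (blk 14, set 0) → MISS  vc=[12]
2: 0xc9 (blk 12, set 0) → VC-HIT  vc=[14]
3: 0xc3 (blk 12, set 0) → L1-HIT  vc=[14]
4: 0xc8 (blk 12, set 0) → L1-HIT  vc=[14]
5: 0xe1 (blk 14, set 0) → VC-HIT  vc=[12]
6: 0xe4 (blk 14, set 0) → L1-HIT  vc=[12]
7: 0xec (blk 14, set 0) → L1-HIT  vc=[12]
8: 0xeb (blk 14, set 0) → L1-HIT  vc=[12]
9: 0xe5 (blk 14, set 0) → L1-HIT  vc=[12]
10: 0xe5 (blk 14, set 0) → L1-HIT  vc=[12]
11: 0xe3 (blk 14, set 0) → L1-HIT  vc=[12]
12: 0xcb (blk 12, set 0) → VC-HIT  vc=[14]
13: 0xef (blk 14, set 0) → VC-HIT  vc=[12]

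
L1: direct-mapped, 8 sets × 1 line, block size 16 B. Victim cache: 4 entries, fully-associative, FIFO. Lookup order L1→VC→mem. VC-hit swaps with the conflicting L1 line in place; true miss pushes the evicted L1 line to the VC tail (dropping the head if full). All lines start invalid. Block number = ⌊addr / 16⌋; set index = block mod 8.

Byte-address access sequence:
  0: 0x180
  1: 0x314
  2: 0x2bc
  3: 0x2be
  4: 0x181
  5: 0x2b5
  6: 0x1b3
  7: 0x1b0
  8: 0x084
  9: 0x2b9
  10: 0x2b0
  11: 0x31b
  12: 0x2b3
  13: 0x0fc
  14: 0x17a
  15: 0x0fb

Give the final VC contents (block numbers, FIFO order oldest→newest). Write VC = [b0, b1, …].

VC = [27, 24, 23]

0: 0x180 (blk 24, set 0) → MISS  vc=[]
1: 0x314 (blk 49, set 1) → MISS  vc=[]
2: 0x2bc (blk 43, set 3) → MISS  vc=[]
3: 0x2be (blk 43, set 3) → L1-HIT  vc=[]
4: 0x181 (blk 24, set 0) → L1-HIT  vc=[]
5: 0x2b5 (blk 43, set 3) → L1-HIT  vc=[]
6: 0x1b3 (blk 27, set 3) → MISS  vc=[43]
7: 0x1b0 (blk 27, set 3) → L1-HIT  vc=[43]
8: 0x84 (blk 8, set 0) → MISS  vc=[43, 24]
9: 0x2b9 (blk 43, set 3) → VC-HIT  vc=[27, 24]
10: 0x2b0 (blk 43, set 3) → L1-HIT  vc=[27, 24]
11: 0x31b (blk 49, set 1) → L1-HIT  vc=[27, 24]
12: 0x2b3 (blk 43, set 3) → L1-HIT  vc=[27, 24]
13: 0xfc (blk 15, set 7) → MISS  vc=[27, 24]
14: 0x17a (blk 23, set 7) → MISS  vc=[27, 24, 15]
15: 0xfb (blk 15, set 7) → VC-HIT  vc=[27, 24, 23]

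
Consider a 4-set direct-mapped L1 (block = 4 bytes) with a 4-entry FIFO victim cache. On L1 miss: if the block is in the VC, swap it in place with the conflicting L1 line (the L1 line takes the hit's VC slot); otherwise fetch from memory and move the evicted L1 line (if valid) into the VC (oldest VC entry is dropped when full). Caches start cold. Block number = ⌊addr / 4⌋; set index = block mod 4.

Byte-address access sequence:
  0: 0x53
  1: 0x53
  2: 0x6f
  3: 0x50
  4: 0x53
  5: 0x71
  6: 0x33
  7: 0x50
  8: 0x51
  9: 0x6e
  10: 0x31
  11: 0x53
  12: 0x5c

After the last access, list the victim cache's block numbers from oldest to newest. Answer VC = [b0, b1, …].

#0 0x53→b20/s0 MISS; vc=[]
#1 0x53→b20/s0 L1-HIT; vc=[]
#2 0x6f→b27/s3 MISS; vc=[]
#3 0x50→b20/s0 L1-HIT; vc=[]
#4 0x53→b20/s0 L1-HIT; vc=[]
#5 0x71→b28/s0 MISS; vc=[20]
#6 0x33→b12/s0 MISS; vc=[20,28]
#7 0x50→b20/s0 VC-HIT; vc=[12,28]
#8 0x51→b20/s0 L1-HIT; vc=[12,28]
#9 0x6e→b27/s3 L1-HIT; vc=[12,28]
#10 0x31→b12/s0 VC-HIT; vc=[20,28]
#11 0x53→b20/s0 VC-HIT; vc=[12,28]
#12 0x5c→b23/s3 MISS; vc=[12,28,27]

VC = [12, 28, 27]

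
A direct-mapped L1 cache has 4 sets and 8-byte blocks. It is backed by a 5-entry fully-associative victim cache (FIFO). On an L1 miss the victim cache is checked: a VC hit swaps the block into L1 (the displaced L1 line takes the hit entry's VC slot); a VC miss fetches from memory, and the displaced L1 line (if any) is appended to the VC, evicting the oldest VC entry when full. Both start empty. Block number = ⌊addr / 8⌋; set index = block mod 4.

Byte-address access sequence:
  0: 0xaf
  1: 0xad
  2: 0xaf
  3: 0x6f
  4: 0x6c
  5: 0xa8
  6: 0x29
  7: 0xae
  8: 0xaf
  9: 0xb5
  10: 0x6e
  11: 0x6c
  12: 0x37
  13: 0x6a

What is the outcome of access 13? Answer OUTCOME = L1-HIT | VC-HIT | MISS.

#0 0xaf→b21/s1 MISS; vc=[]
#1 0xad→b21/s1 L1-HIT; vc=[]
#2 0xaf→b21/s1 L1-HIT; vc=[]
#3 0x6f→b13/s1 MISS; vc=[21]
#4 0x6c→b13/s1 L1-HIT; vc=[21]
#5 0xa8→b21/s1 VC-HIT; vc=[13]
#6 0x29→b5/s1 MISS; vc=[13,21]
#7 0xae→b21/s1 VC-HIT; vc=[13,5]
#8 0xaf→b21/s1 L1-HIT; vc=[13,5]
#9 0xb5→b22/s2 MISS; vc=[13,5]
#10 0x6e→b13/s1 VC-HIT; vc=[21,5]
#11 0x6c→b13/s1 L1-HIT; vc=[21,5]
#12 0x37→b6/s2 MISS; vc=[21,5,22]
#13 0x6a→b13/s1 L1-HIT; vc=[21,5,22]

OUTCOME = L1-HIT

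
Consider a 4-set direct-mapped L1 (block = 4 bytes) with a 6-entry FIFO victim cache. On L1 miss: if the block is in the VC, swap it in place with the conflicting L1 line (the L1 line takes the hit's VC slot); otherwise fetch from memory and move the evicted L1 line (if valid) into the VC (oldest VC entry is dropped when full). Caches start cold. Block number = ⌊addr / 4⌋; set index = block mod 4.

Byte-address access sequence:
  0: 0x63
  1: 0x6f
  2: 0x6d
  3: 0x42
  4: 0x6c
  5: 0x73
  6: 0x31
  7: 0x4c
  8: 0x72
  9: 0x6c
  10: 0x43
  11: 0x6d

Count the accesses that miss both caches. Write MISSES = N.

0: 0x63 (blk 24, set 0) → MISS  vc=[]
1: 0x6f (blk 27, set 3) → MISS  vc=[]
2: 0x6d (blk 27, set 3) → L1-HIT  vc=[]
3: 0x42 (blk 16, set 0) → MISS  vc=[24]
4: 0x6c (blk 27, set 3) → L1-HIT  vc=[24]
5: 0x73 (blk 28, set 0) → MISS  vc=[24, 16]
6: 0x31 (blk 12, set 0) → MISS  vc=[24, 16, 28]
7: 0x4c (blk 19, set 3) → MISS  vc=[24, 16, 28, 27]
8: 0x72 (blk 28, set 0) → VC-HIT  vc=[24, 16, 12, 27]
9: 0x6c (blk 27, set 3) → VC-HIT  vc=[24, 16, 12, 19]
10: 0x43 (blk 16, set 0) → VC-HIT  vc=[24, 28, 12, 19]
11: 0x6d (blk 27, set 3) → L1-HIT  vc=[24, 28, 12, 19]

MISSES = 6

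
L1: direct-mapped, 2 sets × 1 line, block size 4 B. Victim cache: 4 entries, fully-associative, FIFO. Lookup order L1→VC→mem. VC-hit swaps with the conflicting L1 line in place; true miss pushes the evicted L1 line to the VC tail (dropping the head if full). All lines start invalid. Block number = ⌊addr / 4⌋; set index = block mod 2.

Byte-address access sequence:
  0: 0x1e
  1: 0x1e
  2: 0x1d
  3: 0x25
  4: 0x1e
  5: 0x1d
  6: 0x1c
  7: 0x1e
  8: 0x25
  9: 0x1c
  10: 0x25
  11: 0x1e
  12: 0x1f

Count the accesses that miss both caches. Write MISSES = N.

MISSES = 2

#0 0x1e→b7/s1 MISS; vc=[]
#1 0x1e→b7/s1 L1-HIT; vc=[]
#2 0x1d→b7/s1 L1-HIT; vc=[]
#3 0x25→b9/s1 MISS; vc=[7]
#4 0x1e→b7/s1 VC-HIT; vc=[9]
#5 0x1d→b7/s1 L1-HIT; vc=[9]
#6 0x1c→b7/s1 L1-HIT; vc=[9]
#7 0x1e→b7/s1 L1-HIT; vc=[9]
#8 0x25→b9/s1 VC-HIT; vc=[7]
#9 0x1c→b7/s1 VC-HIT; vc=[9]
#10 0x25→b9/s1 VC-HIT; vc=[7]
#11 0x1e→b7/s1 VC-HIT; vc=[9]
#12 0x1f→b7/s1 L1-HIT; vc=[9]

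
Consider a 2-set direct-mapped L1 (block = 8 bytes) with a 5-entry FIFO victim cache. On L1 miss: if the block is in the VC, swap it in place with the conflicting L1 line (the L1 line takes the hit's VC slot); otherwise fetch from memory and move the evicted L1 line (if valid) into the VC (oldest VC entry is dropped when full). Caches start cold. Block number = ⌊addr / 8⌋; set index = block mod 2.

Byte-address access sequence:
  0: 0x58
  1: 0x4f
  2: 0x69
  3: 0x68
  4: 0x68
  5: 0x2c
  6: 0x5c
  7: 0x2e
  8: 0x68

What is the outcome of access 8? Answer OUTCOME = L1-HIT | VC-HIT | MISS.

  [0] addr=0x58 blk=11 s=1: MISS | VC []
  [1] addr=0x4f blk=9 s=1: MISS | VC [11]
  [2] addr=0x69 blk=13 s=1: MISS | VC [11, 9]
  [3] addr=0x68 blk=13 s=1: L1-HIT | VC [11, 9]
  [4] addr=0x68 blk=13 s=1: L1-HIT | VC [11, 9]
  [5] addr=0x2c blk=5 s=1: MISS | VC [11, 9, 13]
  [6] addr=0x5c blk=11 s=1: VC-HIT | VC [5, 9, 13]
  [7] addr=0x2e blk=5 s=1: VC-HIT | VC [11, 9, 13]
  [8] addr=0x68 blk=13 s=1: VC-HIT | VC [11, 9, 5]

OUTCOME = VC-HIT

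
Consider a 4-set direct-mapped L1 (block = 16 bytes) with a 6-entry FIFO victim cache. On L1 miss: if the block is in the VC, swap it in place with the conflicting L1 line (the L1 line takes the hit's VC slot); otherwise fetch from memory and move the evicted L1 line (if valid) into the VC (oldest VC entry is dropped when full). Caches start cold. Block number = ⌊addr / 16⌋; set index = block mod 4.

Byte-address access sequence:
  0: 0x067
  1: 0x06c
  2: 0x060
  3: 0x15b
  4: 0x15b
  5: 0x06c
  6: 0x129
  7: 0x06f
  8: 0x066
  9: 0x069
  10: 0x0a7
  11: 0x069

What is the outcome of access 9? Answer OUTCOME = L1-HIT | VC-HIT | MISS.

OUTCOME = L1-HIT

  [0] addr=0x67 blk=6 s=2: MISS | VC []
  [1] addr=0x6c blk=6 s=2: L1-HIT | VC []
  [2] addr=0x60 blk=6 s=2: L1-HIT | VC []
  [3] addr=0x15b blk=21 s=1: MISS | VC []
  [4] addr=0x15b blk=21 s=1: L1-HIT | VC []
  [5] addr=0x6c blk=6 s=2: L1-HIT | VC []
  [6] addr=0x129 blk=18 s=2: MISS | VC [6]
  [7] addr=0x6f blk=6 s=2: VC-HIT | VC [18]
  [8] addr=0x66 blk=6 s=2: L1-HIT | VC [18]
  [9] addr=0x69 blk=6 s=2: L1-HIT | VC [18]
  [10] addr=0xa7 blk=10 s=2: MISS | VC [18, 6]
  [11] addr=0x69 blk=6 s=2: VC-HIT | VC [18, 10]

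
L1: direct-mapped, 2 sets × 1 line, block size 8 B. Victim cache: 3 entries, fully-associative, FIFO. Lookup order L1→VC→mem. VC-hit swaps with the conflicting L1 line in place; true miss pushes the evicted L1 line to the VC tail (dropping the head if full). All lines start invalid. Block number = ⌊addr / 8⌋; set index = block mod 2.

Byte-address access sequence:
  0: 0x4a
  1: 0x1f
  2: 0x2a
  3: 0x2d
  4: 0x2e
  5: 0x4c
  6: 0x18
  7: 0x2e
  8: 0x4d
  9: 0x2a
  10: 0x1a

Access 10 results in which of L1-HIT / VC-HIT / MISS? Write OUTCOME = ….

  [0] addr=0x4a blk=9 s=1: MISS | VC []
  [1] addr=0x1f blk=3 s=1: MISS | VC [9]
  [2] addr=0x2a blk=5 s=1: MISS | VC [9, 3]
  [3] addr=0x2d blk=5 s=1: L1-HIT | VC [9, 3]
  [4] addr=0x2e blk=5 s=1: L1-HIT | VC [9, 3]
  [5] addr=0x4c blk=9 s=1: VC-HIT | VC [5, 3]
  [6] addr=0x18 blk=3 s=1: VC-HIT | VC [5, 9]
  [7] addr=0x2e blk=5 s=1: VC-HIT | VC [3, 9]
  [8] addr=0x4d blk=9 s=1: VC-HIT | VC [3, 5]
  [9] addr=0x2a blk=5 s=1: VC-HIT | VC [3, 9]
  [10] addr=0x1a blk=3 s=1: VC-HIT | VC [5, 9]

OUTCOME = VC-HIT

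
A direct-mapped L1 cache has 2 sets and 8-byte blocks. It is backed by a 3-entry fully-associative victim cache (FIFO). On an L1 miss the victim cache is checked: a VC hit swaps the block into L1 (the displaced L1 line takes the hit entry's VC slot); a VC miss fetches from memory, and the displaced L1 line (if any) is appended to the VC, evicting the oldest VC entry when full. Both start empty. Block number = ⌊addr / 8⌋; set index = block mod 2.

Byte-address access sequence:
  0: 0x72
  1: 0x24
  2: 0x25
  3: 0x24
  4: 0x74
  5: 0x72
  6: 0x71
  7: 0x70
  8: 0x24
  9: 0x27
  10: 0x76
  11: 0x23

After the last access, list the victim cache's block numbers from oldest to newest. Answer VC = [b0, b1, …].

VC = [14]

#0 0x72→b14/s0 MISS; vc=[]
#1 0x24→b4/s0 MISS; vc=[14]
#2 0x25→b4/s0 L1-HIT; vc=[14]
#3 0x24→b4/s0 L1-HIT; vc=[14]
#4 0x74→b14/s0 VC-HIT; vc=[4]
#5 0x72→b14/s0 L1-HIT; vc=[4]
#6 0x71→b14/s0 L1-HIT; vc=[4]
#7 0x70→b14/s0 L1-HIT; vc=[4]
#8 0x24→b4/s0 VC-HIT; vc=[14]
#9 0x27→b4/s0 L1-HIT; vc=[14]
#10 0x76→b14/s0 VC-HIT; vc=[4]
#11 0x23→b4/s0 VC-HIT; vc=[14]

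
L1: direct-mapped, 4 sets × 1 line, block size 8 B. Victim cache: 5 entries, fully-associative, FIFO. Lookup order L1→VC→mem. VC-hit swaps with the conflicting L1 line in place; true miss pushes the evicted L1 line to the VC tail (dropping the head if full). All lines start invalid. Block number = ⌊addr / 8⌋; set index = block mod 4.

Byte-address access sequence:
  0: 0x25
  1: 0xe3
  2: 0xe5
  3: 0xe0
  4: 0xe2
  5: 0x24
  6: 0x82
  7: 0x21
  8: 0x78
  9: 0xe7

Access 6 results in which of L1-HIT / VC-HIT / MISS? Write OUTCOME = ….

OUTCOME = MISS

#0 0x25→b4/s0 MISS; vc=[]
#1 0xe3→b28/s0 MISS; vc=[4]
#2 0xe5→b28/s0 L1-HIT; vc=[4]
#3 0xe0→b28/s0 L1-HIT; vc=[4]
#4 0xe2→b28/s0 L1-HIT; vc=[4]
#5 0x24→b4/s0 VC-HIT; vc=[28]
#6 0x82→b16/s0 MISS; vc=[28,4]
#7 0x21→b4/s0 VC-HIT; vc=[28,16]
#8 0x78→b15/s3 MISS; vc=[28,16]
#9 0xe7→b28/s0 VC-HIT; vc=[4,16]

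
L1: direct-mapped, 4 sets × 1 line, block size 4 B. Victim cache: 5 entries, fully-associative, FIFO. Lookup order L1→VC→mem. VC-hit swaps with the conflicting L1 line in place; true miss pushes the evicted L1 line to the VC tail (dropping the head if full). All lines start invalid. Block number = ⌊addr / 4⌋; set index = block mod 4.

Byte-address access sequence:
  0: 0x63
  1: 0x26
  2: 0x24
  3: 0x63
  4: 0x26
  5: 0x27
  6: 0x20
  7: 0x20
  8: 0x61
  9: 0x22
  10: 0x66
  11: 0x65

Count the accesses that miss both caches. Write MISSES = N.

0: 0x63 (blk 24, set 0) → MISS  vc=[]
1: 0x26 (blk 9, set 1) → MISS  vc=[]
2: 0x24 (blk 9, set 1) → L1-HIT  vc=[]
3: 0x63 (blk 24, set 0) → L1-HIT  vc=[]
4: 0x26 (blk 9, set 1) → L1-HIT  vc=[]
5: 0x27 (blk 9, set 1) → L1-HIT  vc=[]
6: 0x20 (blk 8, set 0) → MISS  vc=[24]
7: 0x20 (blk 8, set 0) → L1-HIT  vc=[24]
8: 0x61 (blk 24, set 0) → VC-HIT  vc=[8]
9: 0x22 (blk 8, set 0) → VC-HIT  vc=[24]
10: 0x66 (blk 25, set 1) → MISS  vc=[24, 9]
11: 0x65 (blk 25, set 1) → L1-HIT  vc=[24, 9]

MISSES = 4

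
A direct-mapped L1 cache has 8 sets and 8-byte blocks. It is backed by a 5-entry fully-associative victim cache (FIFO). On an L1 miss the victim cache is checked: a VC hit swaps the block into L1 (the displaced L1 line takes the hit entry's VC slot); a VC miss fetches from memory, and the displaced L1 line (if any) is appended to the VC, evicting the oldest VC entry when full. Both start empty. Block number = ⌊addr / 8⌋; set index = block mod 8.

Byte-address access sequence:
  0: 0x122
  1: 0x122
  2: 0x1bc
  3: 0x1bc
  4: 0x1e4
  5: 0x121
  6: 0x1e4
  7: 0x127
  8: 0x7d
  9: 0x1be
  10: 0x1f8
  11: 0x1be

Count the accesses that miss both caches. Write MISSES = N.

  [0] addr=0x122 blk=36 s=4: MISS | VC []
  [1] addr=0x122 blk=36 s=4: L1-HIT | VC []
  [2] addr=0x1bc blk=55 s=7: MISS | VC []
  [3] addr=0x1bc blk=55 s=7: L1-HIT | VC []
  [4] addr=0x1e4 blk=60 s=4: MISS | VC [36]
  [5] addr=0x121 blk=36 s=4: VC-HIT | VC [60]
  [6] addr=0x1e4 blk=60 s=4: VC-HIT | VC [36]
  [7] addr=0x127 blk=36 s=4: VC-HIT | VC [60]
  [8] addr=0x7d blk=15 s=7: MISS | VC [60, 55]
  [9] addr=0x1be blk=55 s=7: VC-HIT | VC [60, 15]
  [10] addr=0x1f8 blk=63 s=7: MISS | VC [60, 15, 55]
  [11] addr=0x1be blk=55 s=7: VC-HIT | VC [60, 15, 63]

MISSES = 5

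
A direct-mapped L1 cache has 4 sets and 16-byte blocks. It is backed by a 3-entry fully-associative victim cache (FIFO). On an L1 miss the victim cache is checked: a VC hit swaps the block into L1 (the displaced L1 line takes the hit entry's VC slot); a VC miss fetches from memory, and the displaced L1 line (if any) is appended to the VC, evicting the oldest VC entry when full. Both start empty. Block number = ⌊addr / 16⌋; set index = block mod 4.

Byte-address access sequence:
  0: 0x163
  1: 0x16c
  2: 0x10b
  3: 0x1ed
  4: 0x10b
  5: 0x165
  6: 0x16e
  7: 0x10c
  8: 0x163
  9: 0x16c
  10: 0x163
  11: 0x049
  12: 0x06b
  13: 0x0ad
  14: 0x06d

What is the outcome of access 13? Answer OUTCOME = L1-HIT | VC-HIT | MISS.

  [0] addr=0x163 blk=22 s=2: MISS | VC []
  [1] addr=0x16c blk=22 s=2: L1-HIT | VC []
  [2] addr=0x10b blk=16 s=0: MISS | VC []
  [3] addr=0x1ed blk=30 s=2: MISS | VC [22]
  [4] addr=0x10b blk=16 s=0: L1-HIT | VC [22]
  [5] addr=0x165 blk=22 s=2: VC-HIT | VC [30]
  [6] addr=0x16e blk=22 s=2: L1-HIT | VC [30]
  [7] addr=0x10c blk=16 s=0: L1-HIT | VC [30]
  [8] addr=0x163 blk=22 s=2: L1-HIT | VC [30]
  [9] addr=0x16c blk=22 s=2: L1-HIT | VC [30]
  [10] addr=0x163 blk=22 s=2: L1-HIT | VC [30]
  [11] addr=0x49 blk=4 s=0: MISS | VC [30, 16]
  [12] addr=0x6b blk=6 s=2: MISS | VC [30, 16, 22]
  [13] addr=0xad blk=10 s=2: MISS | VC [16, 22, 6]
  [14] addr=0x6d blk=6 s=2: VC-HIT | VC [16, 22, 10]

OUTCOME = MISS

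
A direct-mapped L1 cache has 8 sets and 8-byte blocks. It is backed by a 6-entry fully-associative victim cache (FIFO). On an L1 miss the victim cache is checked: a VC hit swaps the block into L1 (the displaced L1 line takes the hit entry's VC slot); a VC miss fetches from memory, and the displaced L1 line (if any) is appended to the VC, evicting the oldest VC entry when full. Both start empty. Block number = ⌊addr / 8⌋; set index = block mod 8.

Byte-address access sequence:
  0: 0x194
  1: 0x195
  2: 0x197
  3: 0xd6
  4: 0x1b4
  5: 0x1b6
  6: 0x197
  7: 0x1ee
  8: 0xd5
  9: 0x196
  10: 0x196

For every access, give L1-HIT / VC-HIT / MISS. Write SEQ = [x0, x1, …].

SEQ = [MISS, L1-HIT, L1-HIT, MISS, MISS, L1-HIT, VC-HIT, MISS, VC-HIT, VC-HIT, L1-HIT]

0: 0x194 (blk 50, set 2) → MISS  vc=[]
1: 0x195 (blk 50, set 2) → L1-HIT  vc=[]
2: 0x197 (blk 50, set 2) → L1-HIT  vc=[]
3: 0xd6 (blk 26, set 2) → MISS  vc=[50]
4: 0x1b4 (blk 54, set 6) → MISS  vc=[50]
5: 0x1b6 (blk 54, set 6) → L1-HIT  vc=[50]
6: 0x197 (blk 50, set 2) → VC-HIT  vc=[26]
7: 0x1ee (blk 61, set 5) → MISS  vc=[26]
8: 0xd5 (blk 26, set 2) → VC-HIT  vc=[50]
9: 0x196 (blk 50, set 2) → VC-HIT  vc=[26]
10: 0x196 (blk 50, set 2) → L1-HIT  vc=[26]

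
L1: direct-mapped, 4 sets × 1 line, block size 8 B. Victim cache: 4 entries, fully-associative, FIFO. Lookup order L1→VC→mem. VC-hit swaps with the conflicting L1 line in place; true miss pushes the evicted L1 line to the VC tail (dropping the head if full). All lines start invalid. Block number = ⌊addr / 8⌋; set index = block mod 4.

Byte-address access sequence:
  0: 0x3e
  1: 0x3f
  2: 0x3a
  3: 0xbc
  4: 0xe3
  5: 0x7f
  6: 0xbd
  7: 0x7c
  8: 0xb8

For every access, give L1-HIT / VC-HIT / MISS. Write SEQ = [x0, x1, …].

SEQ = [MISS, L1-HIT, L1-HIT, MISS, MISS, MISS, VC-HIT, VC-HIT, VC-HIT]

  [0] addr=0x3e blk=7 s=3: MISS | VC []
  [1] addr=0x3f blk=7 s=3: L1-HIT | VC []
  [2] addr=0x3a blk=7 s=3: L1-HIT | VC []
  [3] addr=0xbc blk=23 s=3: MISS | VC [7]
  [4] addr=0xe3 blk=28 s=0: MISS | VC [7]
  [5] addr=0x7f blk=15 s=3: MISS | VC [7, 23]
  [6] addr=0xbd blk=23 s=3: VC-HIT | VC [7, 15]
  [7] addr=0x7c blk=15 s=3: VC-HIT | VC [7, 23]
  [8] addr=0xb8 blk=23 s=3: VC-HIT | VC [7, 15]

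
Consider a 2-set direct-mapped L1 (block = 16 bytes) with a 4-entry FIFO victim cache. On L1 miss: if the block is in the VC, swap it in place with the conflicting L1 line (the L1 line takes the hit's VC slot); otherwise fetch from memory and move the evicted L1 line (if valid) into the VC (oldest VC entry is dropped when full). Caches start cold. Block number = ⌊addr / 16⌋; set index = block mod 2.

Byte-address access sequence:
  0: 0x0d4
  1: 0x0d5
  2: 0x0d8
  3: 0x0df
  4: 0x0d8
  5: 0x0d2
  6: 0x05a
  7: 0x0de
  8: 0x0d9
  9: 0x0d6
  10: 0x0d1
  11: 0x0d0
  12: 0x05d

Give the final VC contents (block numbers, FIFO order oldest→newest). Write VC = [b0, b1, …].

VC = [13]

0: 0xd4 (blk 13, set 1) → MISS  vc=[]
1: 0xd5 (blk 13, set 1) → L1-HIT  vc=[]
2: 0xd8 (blk 13, set 1) → L1-HIT  vc=[]
3: 0xdf (blk 13, set 1) → L1-HIT  vc=[]
4: 0xd8 (blk 13, set 1) → L1-HIT  vc=[]
5: 0xd2 (blk 13, set 1) → L1-HIT  vc=[]
6: 0x5a (blk 5, set 1) → MISS  vc=[13]
7: 0xde (blk 13, set 1) → VC-HIT  vc=[5]
8: 0xd9 (blk 13, set 1) → L1-HIT  vc=[5]
9: 0xd6 (blk 13, set 1) → L1-HIT  vc=[5]
10: 0xd1 (blk 13, set 1) → L1-HIT  vc=[5]
11: 0xd0 (blk 13, set 1) → L1-HIT  vc=[5]
12: 0x5d (blk 5, set 1) → VC-HIT  vc=[13]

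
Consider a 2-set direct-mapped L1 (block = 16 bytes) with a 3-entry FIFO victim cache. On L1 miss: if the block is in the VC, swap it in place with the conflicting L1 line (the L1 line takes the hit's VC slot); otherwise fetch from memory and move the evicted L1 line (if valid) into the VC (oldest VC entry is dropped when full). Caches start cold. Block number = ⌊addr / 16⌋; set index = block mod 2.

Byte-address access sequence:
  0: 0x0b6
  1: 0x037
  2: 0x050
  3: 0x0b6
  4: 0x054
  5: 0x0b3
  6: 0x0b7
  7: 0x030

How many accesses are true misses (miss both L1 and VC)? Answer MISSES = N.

MISSES = 3

  [0] addr=0xb6 blk=11 s=1: MISS | VC []
  [1] addr=0x37 blk=3 s=1: MISS | VC [11]
  [2] addr=0x50 blk=5 s=1: MISS | VC [11, 3]
  [3] addr=0xb6 blk=11 s=1: VC-HIT | VC [5, 3]
  [4] addr=0x54 blk=5 s=1: VC-HIT | VC [11, 3]
  [5] addr=0xb3 blk=11 s=1: VC-HIT | VC [5, 3]
  [6] addr=0xb7 blk=11 s=1: L1-HIT | VC [5, 3]
  [7] addr=0x30 blk=3 s=1: VC-HIT | VC [5, 11]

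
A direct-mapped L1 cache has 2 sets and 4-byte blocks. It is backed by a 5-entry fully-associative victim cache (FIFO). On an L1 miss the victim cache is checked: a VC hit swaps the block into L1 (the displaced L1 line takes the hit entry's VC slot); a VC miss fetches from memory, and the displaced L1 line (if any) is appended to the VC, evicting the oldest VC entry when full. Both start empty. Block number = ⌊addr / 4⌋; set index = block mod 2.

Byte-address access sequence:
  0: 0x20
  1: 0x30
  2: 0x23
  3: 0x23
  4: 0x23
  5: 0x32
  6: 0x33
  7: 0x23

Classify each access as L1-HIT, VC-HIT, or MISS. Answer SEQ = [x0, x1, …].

SEQ = [MISS, MISS, VC-HIT, L1-HIT, L1-HIT, VC-HIT, L1-HIT, VC-HIT]

  [0] addr=0x20 blk=8 s=0: MISS | VC []
  [1] addr=0x30 blk=12 s=0: MISS | VC [8]
  [2] addr=0x23 blk=8 s=0: VC-HIT | VC [12]
  [3] addr=0x23 blk=8 s=0: L1-HIT | VC [12]
  [4] addr=0x23 blk=8 s=0: L1-HIT | VC [12]
  [5] addr=0x32 blk=12 s=0: VC-HIT | VC [8]
  [6] addr=0x33 blk=12 s=0: L1-HIT | VC [8]
  [7] addr=0x23 blk=8 s=0: VC-HIT | VC [12]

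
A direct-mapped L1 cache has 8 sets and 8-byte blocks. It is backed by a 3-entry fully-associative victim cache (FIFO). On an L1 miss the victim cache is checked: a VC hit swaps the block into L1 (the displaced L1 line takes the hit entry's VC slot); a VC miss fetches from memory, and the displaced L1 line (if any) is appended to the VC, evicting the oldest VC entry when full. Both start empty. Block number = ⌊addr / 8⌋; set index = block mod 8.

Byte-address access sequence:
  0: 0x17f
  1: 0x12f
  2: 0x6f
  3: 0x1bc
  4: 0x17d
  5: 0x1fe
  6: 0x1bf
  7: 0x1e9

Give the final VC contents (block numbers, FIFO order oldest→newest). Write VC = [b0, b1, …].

  [0] addr=0x17f blk=47 s=7: MISS | VC []
  [1] addr=0x12f blk=37 s=5: MISS | VC []
  [2] addr=0x6f blk=13 s=5: MISS | VC [37]
  [3] addr=0x1bc blk=55 s=7: MISS | VC [37, 47]
  [4] addr=0x17d blk=47 s=7: VC-HIT | VC [37, 55]
  [5] addr=0x1fe blk=63 s=7: MISS | VC [37, 55, 47]
  [6] addr=0x1bf blk=55 s=7: VC-HIT | VC [37, 63, 47]
  [7] addr=0x1e9 blk=61 s=5: MISS | VC [63, 47, 13]

VC = [63, 47, 13]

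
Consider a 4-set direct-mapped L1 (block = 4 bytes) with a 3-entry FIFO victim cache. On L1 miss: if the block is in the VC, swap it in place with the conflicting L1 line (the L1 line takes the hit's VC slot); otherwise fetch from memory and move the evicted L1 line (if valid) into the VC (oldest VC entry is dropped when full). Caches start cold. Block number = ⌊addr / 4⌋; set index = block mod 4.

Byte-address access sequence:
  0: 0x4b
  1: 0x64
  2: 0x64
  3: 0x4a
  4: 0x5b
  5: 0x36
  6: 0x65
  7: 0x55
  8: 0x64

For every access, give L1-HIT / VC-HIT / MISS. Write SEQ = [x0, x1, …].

0: 0x4b (blk 18, set 2) → MISS  vc=[]
1: 0x64 (blk 25, set 1) → MISS  vc=[]
2: 0x64 (blk 25, set 1) → L1-HIT  vc=[]
3: 0x4a (blk 18, set 2) → L1-HIT  vc=[]
4: 0x5b (blk 22, set 2) → MISS  vc=[18]
5: 0x36 (blk 13, set 1) → MISS  vc=[18, 25]
6: 0x65 (blk 25, set 1) → VC-HIT  vc=[18, 13]
7: 0x55 (blk 21, set 1) → MISS  vc=[18, 13, 25]
8: 0x64 (blk 25, set 1) → VC-HIT  vc=[18, 13, 21]

SEQ = [MISS, MISS, L1-HIT, L1-HIT, MISS, MISS, VC-HIT, MISS, VC-HIT]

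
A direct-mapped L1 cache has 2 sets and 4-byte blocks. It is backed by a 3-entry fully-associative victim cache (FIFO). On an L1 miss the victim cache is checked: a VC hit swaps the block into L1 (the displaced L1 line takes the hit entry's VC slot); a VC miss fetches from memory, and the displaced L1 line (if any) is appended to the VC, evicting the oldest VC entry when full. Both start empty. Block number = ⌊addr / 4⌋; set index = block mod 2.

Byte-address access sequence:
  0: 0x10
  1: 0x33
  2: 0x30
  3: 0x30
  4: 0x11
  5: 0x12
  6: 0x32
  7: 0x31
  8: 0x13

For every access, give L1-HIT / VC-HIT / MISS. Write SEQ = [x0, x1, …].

SEQ = [MISS, MISS, L1-HIT, L1-HIT, VC-HIT, L1-HIT, VC-HIT, L1-HIT, VC-HIT]

  [0] addr=0x10 blk=4 s=0: MISS | VC []
  [1] addr=0x33 blk=12 s=0: MISS | VC [4]
  [2] addr=0x30 blk=12 s=0: L1-HIT | VC [4]
  [3] addr=0x30 blk=12 s=0: L1-HIT | VC [4]
  [4] addr=0x11 blk=4 s=0: VC-HIT | VC [12]
  [5] addr=0x12 blk=4 s=0: L1-HIT | VC [12]
  [6] addr=0x32 blk=12 s=0: VC-HIT | VC [4]
  [7] addr=0x31 blk=12 s=0: L1-HIT | VC [4]
  [8] addr=0x13 blk=4 s=0: VC-HIT | VC [12]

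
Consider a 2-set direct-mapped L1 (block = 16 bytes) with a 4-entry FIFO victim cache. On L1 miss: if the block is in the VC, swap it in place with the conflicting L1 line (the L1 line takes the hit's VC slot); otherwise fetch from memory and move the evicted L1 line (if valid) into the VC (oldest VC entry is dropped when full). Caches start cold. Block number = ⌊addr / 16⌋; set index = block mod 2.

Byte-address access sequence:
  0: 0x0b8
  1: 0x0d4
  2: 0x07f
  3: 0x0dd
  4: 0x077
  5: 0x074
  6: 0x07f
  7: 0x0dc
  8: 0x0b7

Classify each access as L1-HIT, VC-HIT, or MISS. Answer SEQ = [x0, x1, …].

SEQ = [MISS, MISS, MISS, VC-HIT, VC-HIT, L1-HIT, L1-HIT, VC-HIT, VC-HIT]

  [0] addr=0xb8 blk=11 s=1: MISS | VC []
  [1] addr=0xd4 blk=13 s=1: MISS | VC [11]
  [2] addr=0x7f blk=7 s=1: MISS | VC [11, 13]
  [3] addr=0xdd blk=13 s=1: VC-HIT | VC [11, 7]
  [4] addr=0x77 blk=7 s=1: VC-HIT | VC [11, 13]
  [5] addr=0x74 blk=7 s=1: L1-HIT | VC [11, 13]
  [6] addr=0x7f blk=7 s=1: L1-HIT | VC [11, 13]
  [7] addr=0xdc blk=13 s=1: VC-HIT | VC [11, 7]
  [8] addr=0xb7 blk=11 s=1: VC-HIT | VC [13, 7]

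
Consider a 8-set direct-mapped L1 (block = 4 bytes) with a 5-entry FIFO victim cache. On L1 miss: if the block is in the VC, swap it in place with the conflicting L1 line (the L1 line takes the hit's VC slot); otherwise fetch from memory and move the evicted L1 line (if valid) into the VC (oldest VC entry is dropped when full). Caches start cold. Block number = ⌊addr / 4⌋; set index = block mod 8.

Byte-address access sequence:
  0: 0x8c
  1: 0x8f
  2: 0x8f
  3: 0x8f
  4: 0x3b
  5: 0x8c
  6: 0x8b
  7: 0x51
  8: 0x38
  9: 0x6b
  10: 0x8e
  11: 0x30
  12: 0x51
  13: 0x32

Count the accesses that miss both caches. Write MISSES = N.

MISSES = 6

0: 0x8c (blk 35, set 3) → MISS  vc=[]
1: 0x8f (blk 35, set 3) → L1-HIT  vc=[]
2: 0x8f (blk 35, set 3) → L1-HIT  vc=[]
3: 0x8f (blk 35, set 3) → L1-HIT  vc=[]
4: 0x3b (blk 14, set 6) → MISS  vc=[]
5: 0x8c (blk 35, set 3) → L1-HIT  vc=[]
6: 0x8b (blk 34, set 2) → MISS  vc=[]
7: 0x51 (blk 20, set 4) → MISS  vc=[]
8: 0x38 (blk 14, set 6) → L1-HIT  vc=[]
9: 0x6b (blk 26, set 2) → MISS  vc=[34]
10: 0x8e (blk 35, set 3) → L1-HIT  vc=[34]
11: 0x30 (blk 12, set 4) → MISS  vc=[34, 20]
12: 0x51 (blk 20, set 4) → VC-HIT  vc=[34, 12]
13: 0x32 (blk 12, set 4) → VC-HIT  vc=[34, 20]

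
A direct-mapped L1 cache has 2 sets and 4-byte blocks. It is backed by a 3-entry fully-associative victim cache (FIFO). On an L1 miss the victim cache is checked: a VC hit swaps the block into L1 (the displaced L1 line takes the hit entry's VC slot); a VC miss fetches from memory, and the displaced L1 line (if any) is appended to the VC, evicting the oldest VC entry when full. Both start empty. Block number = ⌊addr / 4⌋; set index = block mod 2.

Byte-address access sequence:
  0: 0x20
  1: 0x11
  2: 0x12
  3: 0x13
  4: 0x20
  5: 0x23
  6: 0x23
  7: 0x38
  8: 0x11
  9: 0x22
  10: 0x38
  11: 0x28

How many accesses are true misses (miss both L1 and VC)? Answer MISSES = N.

0: 0x20 (blk 8, set 0) → MISS  vc=[]
1: 0x11 (blk 4, set 0) → MISS  vc=[8]
2: 0x12 (blk 4, set 0) → L1-HIT  vc=[8]
3: 0x13 (blk 4, set 0) → L1-HIT  vc=[8]
4: 0x20 (blk 8, set 0) → VC-HIT  vc=[4]
5: 0x23 (blk 8, set 0) → L1-HIT  vc=[4]
6: 0x23 (blk 8, set 0) → L1-HIT  vc=[4]
7: 0x38 (blk 14, set 0) → MISS  vc=[4, 8]
8: 0x11 (blk 4, set 0) → VC-HIT  vc=[14, 8]
9: 0x22 (blk 8, set 0) → VC-HIT  vc=[14, 4]
10: 0x38 (blk 14, set 0) → VC-HIT  vc=[8, 4]
11: 0x28 (blk 10, set 0) → MISS  vc=[8, 4, 14]

MISSES = 4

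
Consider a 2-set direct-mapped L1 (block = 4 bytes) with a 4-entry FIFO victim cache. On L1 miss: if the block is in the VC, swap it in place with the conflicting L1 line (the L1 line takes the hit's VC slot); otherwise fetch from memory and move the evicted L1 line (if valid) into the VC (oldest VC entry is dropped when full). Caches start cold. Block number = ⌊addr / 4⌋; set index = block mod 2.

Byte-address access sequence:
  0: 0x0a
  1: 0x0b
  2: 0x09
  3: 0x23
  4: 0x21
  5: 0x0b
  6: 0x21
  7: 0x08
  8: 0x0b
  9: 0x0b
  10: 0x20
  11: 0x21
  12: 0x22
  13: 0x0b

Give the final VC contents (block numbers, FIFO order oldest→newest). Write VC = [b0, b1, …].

VC = [8]

#0 0xa→b2/s0 MISS; vc=[]
#1 0xb→b2/s0 L1-HIT; vc=[]
#2 0x9→b2/s0 L1-HIT; vc=[]
#3 0x23→b8/s0 MISS; vc=[2]
#4 0x21→b8/s0 L1-HIT; vc=[2]
#5 0xb→b2/s0 VC-HIT; vc=[8]
#6 0x21→b8/s0 VC-HIT; vc=[2]
#7 0x8→b2/s0 VC-HIT; vc=[8]
#8 0xb→b2/s0 L1-HIT; vc=[8]
#9 0xb→b2/s0 L1-HIT; vc=[8]
#10 0x20→b8/s0 VC-HIT; vc=[2]
#11 0x21→b8/s0 L1-HIT; vc=[2]
#12 0x22→b8/s0 L1-HIT; vc=[2]
#13 0xb→b2/s0 VC-HIT; vc=[8]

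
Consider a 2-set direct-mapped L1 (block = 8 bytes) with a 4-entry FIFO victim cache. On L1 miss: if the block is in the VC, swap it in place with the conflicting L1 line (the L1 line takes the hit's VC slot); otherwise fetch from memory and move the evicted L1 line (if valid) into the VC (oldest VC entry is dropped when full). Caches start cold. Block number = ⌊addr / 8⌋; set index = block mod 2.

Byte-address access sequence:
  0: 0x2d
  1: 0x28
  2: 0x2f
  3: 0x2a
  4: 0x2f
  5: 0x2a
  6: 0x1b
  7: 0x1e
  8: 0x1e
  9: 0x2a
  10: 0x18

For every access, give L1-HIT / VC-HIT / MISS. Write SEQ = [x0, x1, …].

SEQ = [MISS, L1-HIT, L1-HIT, L1-HIT, L1-HIT, L1-HIT, MISS, L1-HIT, L1-HIT, VC-HIT, VC-HIT]

#0 0x2d→b5/s1 MISS; vc=[]
#1 0x28→b5/s1 L1-HIT; vc=[]
#2 0x2f→b5/s1 L1-HIT; vc=[]
#3 0x2a→b5/s1 L1-HIT; vc=[]
#4 0x2f→b5/s1 L1-HIT; vc=[]
#5 0x2a→b5/s1 L1-HIT; vc=[]
#6 0x1b→b3/s1 MISS; vc=[5]
#7 0x1e→b3/s1 L1-HIT; vc=[5]
#8 0x1e→b3/s1 L1-HIT; vc=[5]
#9 0x2a→b5/s1 VC-HIT; vc=[3]
#10 0x18→b3/s1 VC-HIT; vc=[5]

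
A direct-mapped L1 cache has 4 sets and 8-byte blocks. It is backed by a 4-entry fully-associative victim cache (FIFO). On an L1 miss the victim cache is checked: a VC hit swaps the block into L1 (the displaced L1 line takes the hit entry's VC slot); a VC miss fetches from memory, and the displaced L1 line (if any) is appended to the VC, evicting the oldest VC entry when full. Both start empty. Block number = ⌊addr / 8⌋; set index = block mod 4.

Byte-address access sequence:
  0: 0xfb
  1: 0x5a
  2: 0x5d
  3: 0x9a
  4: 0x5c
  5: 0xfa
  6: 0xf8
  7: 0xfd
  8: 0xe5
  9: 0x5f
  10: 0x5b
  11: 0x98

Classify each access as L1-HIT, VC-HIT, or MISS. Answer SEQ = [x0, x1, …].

  [0] addr=0xfb blk=31 s=3: MISS | VC []
  [1] addr=0x5a blk=11 s=3: MISS | VC [31]
  [2] addr=0x5d blk=11 s=3: L1-HIT | VC [31]
  [3] addr=0x9a blk=19 s=3: MISS | VC [31, 11]
  [4] addr=0x5c blk=11 s=3: VC-HIT | VC [31, 19]
  [5] addr=0xfa blk=31 s=3: VC-HIT | VC [11, 19]
  [6] addr=0xf8 blk=31 s=3: L1-HIT | VC [11, 19]
  [7] addr=0xfd blk=31 s=3: L1-HIT | VC [11, 19]
  [8] addr=0xe5 blk=28 s=0: MISS | VC [11, 19]
  [9] addr=0x5f blk=11 s=3: VC-HIT | VC [31, 19]
  [10] addr=0x5b blk=11 s=3: L1-HIT | VC [31, 19]
  [11] addr=0x98 blk=19 s=3: VC-HIT | VC [31, 11]

SEQ = [MISS, MISS, L1-HIT, MISS, VC-HIT, VC-HIT, L1-HIT, L1-HIT, MISS, VC-HIT, L1-HIT, VC-HIT]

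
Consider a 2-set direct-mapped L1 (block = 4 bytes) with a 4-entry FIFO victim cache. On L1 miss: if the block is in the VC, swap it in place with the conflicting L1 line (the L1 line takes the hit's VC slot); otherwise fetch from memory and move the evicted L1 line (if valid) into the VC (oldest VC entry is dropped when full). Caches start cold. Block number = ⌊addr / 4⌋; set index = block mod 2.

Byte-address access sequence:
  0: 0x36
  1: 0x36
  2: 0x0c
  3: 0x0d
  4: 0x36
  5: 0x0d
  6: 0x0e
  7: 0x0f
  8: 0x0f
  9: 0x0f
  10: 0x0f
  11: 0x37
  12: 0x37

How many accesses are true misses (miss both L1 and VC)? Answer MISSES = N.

#0 0x36→b13/s1 MISS; vc=[]
#1 0x36→b13/s1 L1-HIT; vc=[]
#2 0xc→b3/s1 MISS; vc=[13]
#3 0xd→b3/s1 L1-HIT; vc=[13]
#4 0x36→b13/s1 VC-HIT; vc=[3]
#5 0xd→b3/s1 VC-HIT; vc=[13]
#6 0xe→b3/s1 L1-HIT; vc=[13]
#7 0xf→b3/s1 L1-HIT; vc=[13]
#8 0xf→b3/s1 L1-HIT; vc=[13]
#9 0xf→b3/s1 L1-HIT; vc=[13]
#10 0xf→b3/s1 L1-HIT; vc=[13]
#11 0x37→b13/s1 VC-HIT; vc=[3]
#12 0x37→b13/s1 L1-HIT; vc=[3]

MISSES = 2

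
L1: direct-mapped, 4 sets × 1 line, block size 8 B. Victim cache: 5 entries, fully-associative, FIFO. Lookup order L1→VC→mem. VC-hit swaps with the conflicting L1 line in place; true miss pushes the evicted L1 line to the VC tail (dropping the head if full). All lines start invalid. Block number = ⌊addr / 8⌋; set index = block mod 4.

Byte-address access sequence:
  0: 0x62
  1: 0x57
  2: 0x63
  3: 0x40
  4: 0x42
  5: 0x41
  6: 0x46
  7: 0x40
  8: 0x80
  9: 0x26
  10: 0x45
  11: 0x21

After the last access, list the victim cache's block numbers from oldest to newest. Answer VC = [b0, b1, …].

  [0] addr=0x62 blk=12 s=0: MISS | VC []
  [1] addr=0x57 blk=10 s=2: MISS | VC []
  [2] addr=0x63 blk=12 s=0: L1-HIT | VC []
  [3] addr=0x40 blk=8 s=0: MISS | VC [12]
  [4] addr=0x42 blk=8 s=0: L1-HIT | VC [12]
  [5] addr=0x41 blk=8 s=0: L1-HIT | VC [12]
  [6] addr=0x46 blk=8 s=0: L1-HIT | VC [12]
  [7] addr=0x40 blk=8 s=0: L1-HIT | VC [12]
  [8] addr=0x80 blk=16 s=0: MISS | VC [12, 8]
  [9] addr=0x26 blk=4 s=0: MISS | VC [12, 8, 16]
  [10] addr=0x45 blk=8 s=0: VC-HIT | VC [12, 4, 16]
  [11] addr=0x21 blk=4 s=0: VC-HIT | VC [12, 8, 16]

VC = [12, 8, 16]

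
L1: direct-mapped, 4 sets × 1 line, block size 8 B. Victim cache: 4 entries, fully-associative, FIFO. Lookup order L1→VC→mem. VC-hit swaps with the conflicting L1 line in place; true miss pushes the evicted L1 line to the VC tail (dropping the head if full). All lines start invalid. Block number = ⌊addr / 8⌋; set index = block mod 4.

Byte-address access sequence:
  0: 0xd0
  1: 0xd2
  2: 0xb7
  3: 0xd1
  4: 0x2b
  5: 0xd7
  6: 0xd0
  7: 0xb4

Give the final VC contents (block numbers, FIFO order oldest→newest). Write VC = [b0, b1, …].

VC = [26]

  [0] addr=0xd0 blk=26 s=2: MISS | VC []
  [1] addr=0xd2 blk=26 s=2: L1-HIT | VC []
  [2] addr=0xb7 blk=22 s=2: MISS | VC [26]
  [3] addr=0xd1 blk=26 s=2: VC-HIT | VC [22]
  [4] addr=0x2b blk=5 s=1: MISS | VC [22]
  [5] addr=0xd7 blk=26 s=2: L1-HIT | VC [22]
  [6] addr=0xd0 blk=26 s=2: L1-HIT | VC [22]
  [7] addr=0xb4 blk=22 s=2: VC-HIT | VC [26]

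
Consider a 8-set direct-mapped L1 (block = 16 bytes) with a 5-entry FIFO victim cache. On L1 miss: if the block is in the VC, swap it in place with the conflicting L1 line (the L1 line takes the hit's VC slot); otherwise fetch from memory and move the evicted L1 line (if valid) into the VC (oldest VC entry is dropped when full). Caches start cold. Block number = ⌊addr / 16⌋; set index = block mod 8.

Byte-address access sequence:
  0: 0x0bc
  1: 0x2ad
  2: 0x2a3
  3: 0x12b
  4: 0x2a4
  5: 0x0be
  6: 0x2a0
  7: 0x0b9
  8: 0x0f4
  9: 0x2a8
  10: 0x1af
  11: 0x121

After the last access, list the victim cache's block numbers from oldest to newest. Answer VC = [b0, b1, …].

0: 0xbc (blk 11, set 3) → MISS  vc=[]
1: 0x2ad (blk 42, set 2) → MISS  vc=[]
2: 0x2a3 (blk 42, set 2) → L1-HIT  vc=[]
3: 0x12b (blk 18, set 2) → MISS  vc=[42]
4: 0x2a4 (blk 42, set 2) → VC-HIT  vc=[18]
5: 0xbe (blk 11, set 3) → L1-HIT  vc=[18]
6: 0x2a0 (blk 42, set 2) → L1-HIT  vc=[18]
7: 0xb9 (blk 11, set 3) → L1-HIT  vc=[18]
8: 0xf4 (blk 15, set 7) → MISS  vc=[18]
9: 0x2a8 (blk 42, set 2) → L1-HIT  vc=[18]
10: 0x1af (blk 26, set 2) → MISS  vc=[18, 42]
11: 0x121 (blk 18, set 2) → VC-HIT  vc=[26, 42]

VC = [26, 42]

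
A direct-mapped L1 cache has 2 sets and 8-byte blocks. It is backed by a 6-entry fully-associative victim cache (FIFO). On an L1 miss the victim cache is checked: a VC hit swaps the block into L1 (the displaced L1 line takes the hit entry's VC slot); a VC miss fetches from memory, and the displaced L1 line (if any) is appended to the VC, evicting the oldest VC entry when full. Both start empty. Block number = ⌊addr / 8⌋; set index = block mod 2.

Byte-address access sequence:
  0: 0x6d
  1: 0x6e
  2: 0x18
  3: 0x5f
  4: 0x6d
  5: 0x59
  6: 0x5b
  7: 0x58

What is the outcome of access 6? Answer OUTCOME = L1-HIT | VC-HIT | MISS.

OUTCOME = L1-HIT

  [0] addr=0x6d blk=13 s=1: MISS | VC []
  [1] addr=0x6e blk=13 s=1: L1-HIT | VC []
  [2] addr=0x18 blk=3 s=1: MISS | VC [13]
  [3] addr=0x5f blk=11 s=1: MISS | VC [13, 3]
  [4] addr=0x6d blk=13 s=1: VC-HIT | VC [11, 3]
  [5] addr=0x59 blk=11 s=1: VC-HIT | VC [13, 3]
  [6] addr=0x5b blk=11 s=1: L1-HIT | VC [13, 3]
  [7] addr=0x58 blk=11 s=1: L1-HIT | VC [13, 3]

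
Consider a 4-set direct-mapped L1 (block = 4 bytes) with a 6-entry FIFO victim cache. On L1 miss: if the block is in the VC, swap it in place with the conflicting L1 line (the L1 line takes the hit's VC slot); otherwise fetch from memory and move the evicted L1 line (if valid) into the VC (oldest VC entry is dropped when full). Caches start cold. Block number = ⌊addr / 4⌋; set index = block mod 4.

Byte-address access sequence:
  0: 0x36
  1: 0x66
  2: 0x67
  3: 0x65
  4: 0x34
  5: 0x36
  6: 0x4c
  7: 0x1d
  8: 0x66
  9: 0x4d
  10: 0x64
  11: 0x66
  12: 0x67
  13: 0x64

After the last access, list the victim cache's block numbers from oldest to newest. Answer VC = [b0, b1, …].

VC = [13, 7]

#0 0x36→b13/s1 MISS; vc=[]
#1 0x66→b25/s1 MISS; vc=[13]
#2 0x67→b25/s1 L1-HIT; vc=[13]
#3 0x65→b25/s1 L1-HIT; vc=[13]
#4 0x34→b13/s1 VC-HIT; vc=[25]
#5 0x36→b13/s1 L1-HIT; vc=[25]
#6 0x4c→b19/s3 MISS; vc=[25]
#7 0x1d→b7/s3 MISS; vc=[25,19]
#8 0x66→b25/s1 VC-HIT; vc=[13,19]
#9 0x4d→b19/s3 VC-HIT; vc=[13,7]
#10 0x64→b25/s1 L1-HIT; vc=[13,7]
#11 0x66→b25/s1 L1-HIT; vc=[13,7]
#12 0x67→b25/s1 L1-HIT; vc=[13,7]
#13 0x64→b25/s1 L1-HIT; vc=[13,7]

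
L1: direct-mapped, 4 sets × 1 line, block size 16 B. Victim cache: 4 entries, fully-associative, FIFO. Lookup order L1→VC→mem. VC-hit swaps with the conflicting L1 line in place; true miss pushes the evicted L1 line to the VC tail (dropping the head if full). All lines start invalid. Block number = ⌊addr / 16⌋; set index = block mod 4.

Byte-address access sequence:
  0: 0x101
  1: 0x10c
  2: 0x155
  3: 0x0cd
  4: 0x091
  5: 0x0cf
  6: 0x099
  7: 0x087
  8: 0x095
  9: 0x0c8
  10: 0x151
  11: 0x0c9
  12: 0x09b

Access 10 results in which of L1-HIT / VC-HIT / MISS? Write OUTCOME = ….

OUTCOME = VC-HIT

  [0] addr=0x101 blk=16 s=0: MISS | VC []
  [1] addr=0x10c blk=16 s=0: L1-HIT | VC []
  [2] addr=0x155 blk=21 s=1: MISS | VC []
  [3] addr=0xcd blk=12 s=0: MISS | VC [16]
  [4] addr=0x91 blk=9 s=1: MISS | VC [16, 21]
  [5] addr=0xcf blk=12 s=0: L1-HIT | VC [16, 21]
  [6] addr=0x99 blk=9 s=1: L1-HIT | VC [16, 21]
  [7] addr=0x87 blk=8 s=0: MISS | VC [16, 21, 12]
  [8] addr=0x95 blk=9 s=1: L1-HIT | VC [16, 21, 12]
  [9] addr=0xc8 blk=12 s=0: VC-HIT | VC [16, 21, 8]
  [10] addr=0x151 blk=21 s=1: VC-HIT | VC [16, 9, 8]
  [11] addr=0xc9 blk=12 s=0: L1-HIT | VC [16, 9, 8]
  [12] addr=0x9b blk=9 s=1: VC-HIT | VC [16, 21, 8]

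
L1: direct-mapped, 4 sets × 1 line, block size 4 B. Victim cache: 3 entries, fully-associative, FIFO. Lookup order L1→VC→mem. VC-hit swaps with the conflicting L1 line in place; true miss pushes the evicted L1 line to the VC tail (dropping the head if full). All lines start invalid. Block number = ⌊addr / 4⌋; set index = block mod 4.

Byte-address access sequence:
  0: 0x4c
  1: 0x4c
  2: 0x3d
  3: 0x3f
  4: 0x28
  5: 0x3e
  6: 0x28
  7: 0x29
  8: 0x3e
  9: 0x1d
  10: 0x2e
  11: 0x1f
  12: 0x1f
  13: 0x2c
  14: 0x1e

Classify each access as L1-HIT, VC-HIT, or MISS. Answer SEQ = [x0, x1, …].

  [0] addr=0x4c blk=19 s=3: MISS | VC []
  [1] addr=0x4c blk=19 s=3: L1-HIT | VC []
  [2] addr=0x3d blk=15 s=3: MISS | VC [19]
  [3] addr=0x3f blk=15 s=3: L1-HIT | VC [19]
  [4] addr=0x28 blk=10 s=2: MISS | VC [19]
  [5] addr=0x3e blk=15 s=3: L1-HIT | VC [19]
  [6] addr=0x28 blk=10 s=2: L1-HIT | VC [19]
  [7] addr=0x29 blk=10 s=2: L1-HIT | VC [19]
  [8] addr=0x3e blk=15 s=3: L1-HIT | VC [19]
  [9] addr=0x1d blk=7 s=3: MISS | VC [19, 15]
  [10] addr=0x2e blk=11 s=3: MISS | VC [19, 15, 7]
  [11] addr=0x1f blk=7 s=3: VC-HIT | VC [19, 15, 11]
  [12] addr=0x1f blk=7 s=3: L1-HIT | VC [19, 15, 11]
  [13] addr=0x2c blk=11 s=3: VC-HIT | VC [19, 15, 7]
  [14] addr=0x1e blk=7 s=3: VC-HIT | VC [19, 15, 11]

SEQ = [MISS, L1-HIT, MISS, L1-HIT, MISS, L1-HIT, L1-HIT, L1-HIT, L1-HIT, MISS, MISS, VC-HIT, L1-HIT, VC-HIT, VC-HIT]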